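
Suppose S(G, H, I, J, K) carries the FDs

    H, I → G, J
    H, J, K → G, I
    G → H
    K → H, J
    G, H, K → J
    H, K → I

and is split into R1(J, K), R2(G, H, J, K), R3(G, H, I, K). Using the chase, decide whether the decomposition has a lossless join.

Chase test. Columns are G, H, I, J, K; row i has aⱼ where attribute j ∈ Ri, else bᵢⱼ.
Initial tableau (one row per fragment):
  row 1: b11 b12 b13 a4 a5
  row 2: a1 a2 b23 a4 a5
  row 3: a1 a2 a3 b34 a5
Rows 1 and 2 agree on K; apply K→H, J and equate their H, J entries.
Rows 1 and 3 agree on K; apply K→H, J and equate their H, J entries.
Rows 1 and 2 agree on H, K; apply H, K→I and equate their I entries.
Rows 1 and 3 agree on H, K; apply H, K→I and equate their I entries.
Rows 1 and 2 agree on H, I; apply H, I→G, J and equate their G, J entries.
Row 1 is now all distinguished symbols — the join is lossless.

Yes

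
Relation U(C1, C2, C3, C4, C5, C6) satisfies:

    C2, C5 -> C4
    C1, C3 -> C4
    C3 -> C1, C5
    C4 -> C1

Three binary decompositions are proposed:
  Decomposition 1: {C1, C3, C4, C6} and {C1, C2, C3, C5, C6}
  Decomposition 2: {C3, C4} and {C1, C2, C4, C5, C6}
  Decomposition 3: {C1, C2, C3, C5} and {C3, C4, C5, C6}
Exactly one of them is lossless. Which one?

Decomposition 1: common = {C1, C3, C6}, closure = {C1, C3, C4, C5, C6} → lossless.
Decomposition 2: common = {C4}, closure = {C1, C4} → lossy.
Decomposition 3: common = {C3, C5}, closure = {C1, C3, C4, C5} → lossy.

Decomposition 1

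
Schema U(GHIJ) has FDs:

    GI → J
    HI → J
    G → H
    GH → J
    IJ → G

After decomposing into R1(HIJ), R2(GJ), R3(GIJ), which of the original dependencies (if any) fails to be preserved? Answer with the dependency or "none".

Check G → H: no single fragment contains all of {GH}, and the restricted closure of {G} across the fragments never reaches {H}.
GI → J is preserved.
HI → J is preserved.
GH → J is preserved.
IJ → G is preserved.

G → H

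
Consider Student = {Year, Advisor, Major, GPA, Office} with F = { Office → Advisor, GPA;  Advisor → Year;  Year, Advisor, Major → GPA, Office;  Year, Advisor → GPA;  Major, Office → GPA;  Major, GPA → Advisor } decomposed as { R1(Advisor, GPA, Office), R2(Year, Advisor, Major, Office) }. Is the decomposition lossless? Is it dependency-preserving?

lossless but not dependency-preserving

Lossless test: (Advisor, Office)⁺ = {Year, Advisor, GPA, Office}, which contains all of one fragment — lossless.
Dependency preservation: the restricted closure of {Major, GPA} across the fragments never reaches {Advisor}, so Major, GPA → Advisor cannot be enforced without a join — not preserved.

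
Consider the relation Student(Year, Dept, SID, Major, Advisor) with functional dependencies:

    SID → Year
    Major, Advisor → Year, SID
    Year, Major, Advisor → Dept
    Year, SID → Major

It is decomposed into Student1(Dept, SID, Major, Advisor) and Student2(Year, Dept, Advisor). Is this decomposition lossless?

No

Common attributes: Student1 ∩ Student2 = {Dept, Advisor}.
No dependency enlarges {Dept, Advisor}, so (Dept, Advisor)⁺ = {Dept, Advisor}.
The closure contains neither all of Student1 = {Dept, SID, Major, Advisor} nor all of Student2 = {Year, Dept, Advisor}, so the common attributes are not a superkey of either fragment. The join is lossy.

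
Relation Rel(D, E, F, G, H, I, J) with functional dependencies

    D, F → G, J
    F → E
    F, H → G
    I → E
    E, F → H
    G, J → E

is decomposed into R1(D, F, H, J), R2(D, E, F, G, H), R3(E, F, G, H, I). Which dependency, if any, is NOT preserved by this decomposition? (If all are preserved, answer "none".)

Check G, J → E: no single fragment contains all of {E, G, J}, and the restricted closure of {G, J} across the fragments never reaches {E}.
D, F → G, J is preserved.
F → E is preserved.
F, H → G is preserved.
I → E is preserved.
E, F → H is preserved.

G, J → E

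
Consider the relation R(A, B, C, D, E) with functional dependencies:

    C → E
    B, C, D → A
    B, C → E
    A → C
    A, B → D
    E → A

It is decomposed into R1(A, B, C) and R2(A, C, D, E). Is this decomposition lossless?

Common attributes: R1 ∩ R2 = {A, C}.
Closure of {A, C}: C → E applies, adding E. So (A, C)⁺ = {A, C, E}.
The closure contains neither all of R1 = {A, B, C} nor all of R2 = {A, C, D, E}, so the common attributes are not a superkey of either fragment. The join is lossy.

No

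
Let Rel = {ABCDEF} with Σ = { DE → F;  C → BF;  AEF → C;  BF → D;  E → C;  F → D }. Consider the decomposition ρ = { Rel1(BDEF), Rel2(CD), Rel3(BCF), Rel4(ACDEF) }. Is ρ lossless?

Chase test. Columns are ABCDEF; row i has aⱼ where attribute j ∈ Reli, else bᵢⱼ.
Initial tableau (one row per fragment):
  row 1: b11 a2 b13 a4 a5 a6
  row 2: b21 b22 a3 a4 b25 b26
  row 3: b31 a2 a3 b34 b35 a6
  row 4: a1 b42 a3 a4 a5 a6
Rows 2 and 3 agree on C; apply C→BF and equate their BF entries.
Rows 2 and 4 agree on C; apply C→BF and equate their BF entries.
Rows 1 and 3 agree on BF; apply BF→D and equate their D entries.
Rows 1 and 4 agree on E; apply E→C and equate their C entries.
Row 4 is now all distinguished symbols — the join is lossless.

Yes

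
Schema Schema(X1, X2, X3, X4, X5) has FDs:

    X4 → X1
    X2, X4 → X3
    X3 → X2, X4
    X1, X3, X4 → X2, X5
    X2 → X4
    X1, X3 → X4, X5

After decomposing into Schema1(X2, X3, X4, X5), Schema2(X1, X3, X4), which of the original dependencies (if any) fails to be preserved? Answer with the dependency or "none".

none

X4 → X1 lies within Schema2.
X2, X4 → X3 lies within Schema1.
X3 → X2, X4 lies within Schema1.
X1, X3, X4 → X2, X5: restricted closure across fragments reaches X2, X5.
X2 → X4 lies within Schema1.
X1, X3 → X4, X5: restricted closure across fragments reaches X4, X5.
Every dependency is enforceable on the fragments, so the decomposition is dependency-preserving.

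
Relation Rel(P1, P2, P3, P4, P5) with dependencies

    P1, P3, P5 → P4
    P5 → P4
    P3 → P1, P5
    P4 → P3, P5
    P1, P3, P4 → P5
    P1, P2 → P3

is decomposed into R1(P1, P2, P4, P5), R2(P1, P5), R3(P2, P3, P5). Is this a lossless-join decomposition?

Chase test. Columns are P1, P2, P3, P4, P5; row i has aⱼ where attribute j ∈ Ri, else bᵢⱼ.
Initial tableau (one row per fragment):
  row 1: a1 a2 b13 a4 a5
  row 2: a1 b22 b23 b24 a5
  row 3: b31 a2 a3 b34 a5
Rows 1 and 2 agree on P5; apply P5→P4 and equate their P4 entries.
Rows 1 and 3 agree on P5; apply P5→P4 and equate their P4 entries.
Rows 1 and 2 agree on P4; apply P4→P3, P5 and equate their P3, P5 entries.
Rows 1 and 3 agree on P4; apply P4→P3, P5 and equate their P3, P5 entries.
Rows 1 and 3 agree on P3; apply P3→P1, P5 and equate their P1, P5 entries.
Row 1 is now all distinguished symbols — the join is lossless.

Yes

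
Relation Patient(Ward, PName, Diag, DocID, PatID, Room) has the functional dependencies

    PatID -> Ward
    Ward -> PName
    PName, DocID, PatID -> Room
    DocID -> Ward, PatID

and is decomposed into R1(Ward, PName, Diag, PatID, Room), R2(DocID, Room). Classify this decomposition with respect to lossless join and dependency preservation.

Lossless test: (Room)⁺ = {Room}, which is a superkey of neither fragment — lossy.
Dependency preservation: the restricted closure of {DocID} across the fragments never reaches {Ward, PatID}, so DocID → Ward, PatID cannot be enforced without a join — not preserved.

lossy and not dependency-preserving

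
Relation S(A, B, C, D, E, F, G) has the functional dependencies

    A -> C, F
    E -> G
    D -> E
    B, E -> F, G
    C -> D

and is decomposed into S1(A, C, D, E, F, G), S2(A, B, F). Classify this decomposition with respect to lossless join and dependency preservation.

Lossless test: (A, F)⁺ = {A, C, D, E, F, G}, which contains all of one fragment — lossless.
Dependency preservation: the restricted closure of {B, E} across the fragments never reaches {F, G}, so B, E → F, G cannot be enforced without a join — not preserved.

lossless but not dependency-preserving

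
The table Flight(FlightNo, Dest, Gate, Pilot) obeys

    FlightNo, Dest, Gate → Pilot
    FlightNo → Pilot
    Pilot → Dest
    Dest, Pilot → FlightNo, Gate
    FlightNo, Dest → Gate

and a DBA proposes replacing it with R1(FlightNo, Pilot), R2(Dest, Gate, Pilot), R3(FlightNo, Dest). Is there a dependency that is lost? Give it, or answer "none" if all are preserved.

none

FlightNo, Dest, Gate → Pilot: restricted closure across fragments reaches Pilot.
FlightNo → Pilot lies within R1.
Pilot → Dest lies within R2.
Dest, Pilot → FlightNo, Gate: restricted closure across fragments reaches FlightNo, Gate.
FlightNo, Dest → Gate: restricted closure across fragments reaches Gate.
Every dependency is enforceable on the fragments, so the decomposition is dependency-preserving.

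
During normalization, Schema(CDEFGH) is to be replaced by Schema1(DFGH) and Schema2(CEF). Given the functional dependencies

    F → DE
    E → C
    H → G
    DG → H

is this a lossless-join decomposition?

Common attributes: Schema1 ∩ Schema2 = {F}.
Closure of {F}: F → DE applies, adding DE; E → C applies, adding C. So (F)⁺ = {CDEF}.
This closure contains every attribute of Schema2, so Schema1 ∩ Schema2 → Schema2. The join is lossless.

Yes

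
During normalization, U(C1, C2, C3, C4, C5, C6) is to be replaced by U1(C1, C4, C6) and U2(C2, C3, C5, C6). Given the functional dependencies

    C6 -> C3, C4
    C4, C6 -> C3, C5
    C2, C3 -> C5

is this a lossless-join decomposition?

Common attributes: U1 ∩ U2 = {C6}.
Closure of {C6}: C6 → C3, C4 applies, adding C3, C4; C4, C6 → C3, C5 applies, adding C5. So (C6)⁺ = {C3, C4, C5, C6}.
The closure contains neither all of U1 = {C1, C4, C6} nor all of U2 = {C2, C3, C5, C6}, so the common attributes are not a superkey of either fragment. The join is lossy.

No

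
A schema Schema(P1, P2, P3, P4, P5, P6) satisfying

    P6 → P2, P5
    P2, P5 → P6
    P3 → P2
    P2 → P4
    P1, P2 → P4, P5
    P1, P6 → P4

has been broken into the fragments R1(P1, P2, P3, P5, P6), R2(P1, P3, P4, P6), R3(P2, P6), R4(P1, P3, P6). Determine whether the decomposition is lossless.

Chase test. Columns are P1, P2, P3, P4, P5, P6; row i has aⱼ where attribute j ∈ Ri, else bᵢⱼ.
Initial tableau (one row per fragment):
  row 1: a1 a2 a3 b14 a5 a6
  row 2: a1 b22 a3 a4 b25 a6
  row 3: b31 a2 b33 b34 b35 a6
  row 4: a1 b42 a3 b44 b45 a6
Rows 1 and 2 agree on P6; apply P6→P2, P5 and equate their P2, P5 entries.
Rows 1 and 3 agree on P6; apply P6→P2, P5 and equate their P2, P5 entries.
Rows 1 and 4 agree on P6; apply P6→P2, P5 and equate their P2, P5 entries.
Rows 1 and 2 agree on P2; apply P2→P4 and equate their P4 entries.
Rows 1 and 3 agree on P2; apply P2→P4 and equate their P4 entries.
Rows 1 and 4 agree on P2; apply P2→P4 and equate their P4 entries.
Row 1 is now all distinguished symbols — the join is lossless.

Yes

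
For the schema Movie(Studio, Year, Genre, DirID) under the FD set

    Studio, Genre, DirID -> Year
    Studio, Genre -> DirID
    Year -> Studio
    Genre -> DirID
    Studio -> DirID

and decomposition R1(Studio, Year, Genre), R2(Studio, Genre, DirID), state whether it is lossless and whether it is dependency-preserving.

Lossless test: (Studio, Genre)⁺ = {Studio, Year, Genre, DirID}, which contains all of one fragment — lossless.
Dependency preservation: Studio, Genre, DirID → Year is not contained in any single fragment, but the restricted closure of its left-hand side across the fragments still reaches the right-hand side; the remaining FDs each lie inside some fragment. All dependencies are preserved.

lossless and dependency-preserving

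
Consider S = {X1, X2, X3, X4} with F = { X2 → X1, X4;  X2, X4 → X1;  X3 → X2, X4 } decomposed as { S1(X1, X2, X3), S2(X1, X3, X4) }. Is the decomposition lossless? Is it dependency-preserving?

Lossless test: (X1, X3)⁺ = {X1, X2, X3, X4}, which contains all of one fragment — lossless.
Dependency preservation: the restricted closure of {X2} across the fragments never reaches {X1, X4}, so X2 → X1, X4 cannot be enforced without a join — not preserved.

lossless but not dependency-preserving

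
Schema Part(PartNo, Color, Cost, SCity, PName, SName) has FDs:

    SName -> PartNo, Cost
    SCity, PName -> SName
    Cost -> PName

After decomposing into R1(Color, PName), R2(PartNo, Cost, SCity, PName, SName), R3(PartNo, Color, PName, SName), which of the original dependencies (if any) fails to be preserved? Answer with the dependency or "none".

none

SName → PartNo, Cost lies within R2.
SCity, PName → SName lies within R2.
Cost → PName lies within R2.
Every dependency is enforceable on the fragments, so the decomposition is dependency-preserving.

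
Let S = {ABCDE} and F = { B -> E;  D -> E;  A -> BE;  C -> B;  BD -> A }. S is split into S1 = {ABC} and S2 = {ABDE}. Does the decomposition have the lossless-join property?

Common attributes: S1 ∩ S2 = {AB}.
Closure of {AB}: B → E applies, adding E. So (AB)⁺ = {ABE}.
The closure contains neither all of S1 = {ABC} nor all of S2 = {ABDE}, so the common attributes are not a superkey of either fragment. The join is lossy.

No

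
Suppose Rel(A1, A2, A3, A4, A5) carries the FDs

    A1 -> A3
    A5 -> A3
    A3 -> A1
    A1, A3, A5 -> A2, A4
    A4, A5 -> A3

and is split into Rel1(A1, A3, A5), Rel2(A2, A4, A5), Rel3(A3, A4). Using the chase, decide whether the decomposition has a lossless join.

Yes

Chase test. Columns are A1, A2, A3, A4, A5; row i has aⱼ where attribute j ∈ Reli, else bᵢⱼ.
Initial tableau (one row per fragment):
  row 1: a1 b12 a3 b14 a5
  row 2: b21 a2 b23 a4 a5
  row 3: b31 b32 a3 a4 b35
Rows 1 and 2 agree on A5; apply A5→A3 and equate their A3 entries.
Rows 1 and 2 agree on A3; apply A3→A1 and equate their A1 entries.
Rows 1 and 3 agree on A3; apply A3→A1 and equate their A1 entries.
Rows 1 and 2 agree on A1, A3, A5; apply A1, A3, A5→A2, A4 and equate their A2, A4 entries.
Row 1 is now all distinguished symbols — the join is lossless.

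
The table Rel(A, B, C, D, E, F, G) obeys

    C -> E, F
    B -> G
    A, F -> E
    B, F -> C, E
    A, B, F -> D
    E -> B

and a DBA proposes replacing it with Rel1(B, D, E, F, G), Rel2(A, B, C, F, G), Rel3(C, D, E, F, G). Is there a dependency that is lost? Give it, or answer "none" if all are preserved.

A, B, F -> D

Check A, B, F → D: no single fragment contains all of {A, B, D, F}, and the restricted closure of {A, B, F} across the fragments never reaches {D}.
C → E, F is preserved.
B → G is preserved.
A, F → E is preserved.
B, F → C, E is preserved.
E → B is preserved.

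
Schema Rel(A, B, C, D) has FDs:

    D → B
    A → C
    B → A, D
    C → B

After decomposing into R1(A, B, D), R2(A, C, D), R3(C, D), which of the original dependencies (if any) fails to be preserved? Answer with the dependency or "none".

D → B lies within R1.
A → C lies within R2.
B → A, D lies within R1.
C → B: restricted closure across fragments reaches B.
Every dependency is enforceable on the fragments, so the decomposition is dependency-preserving.

none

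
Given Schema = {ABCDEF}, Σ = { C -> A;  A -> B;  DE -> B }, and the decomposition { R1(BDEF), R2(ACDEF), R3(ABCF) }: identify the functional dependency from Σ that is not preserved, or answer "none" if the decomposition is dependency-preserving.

none

C → A lies within R2.
A → B lies within R3.
DE → B lies within R1.
Every dependency is enforceable on the fragments, so the decomposition is dependency-preserving.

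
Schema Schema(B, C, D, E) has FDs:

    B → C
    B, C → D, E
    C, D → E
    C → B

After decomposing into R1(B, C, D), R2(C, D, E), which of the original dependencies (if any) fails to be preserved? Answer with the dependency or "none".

B → C lies within R1.
B, C → D, E: restricted closure across fragments reaches D, E.
C, D → E lies within R2.
C → B lies within R1.
Every dependency is enforceable on the fragments, so the decomposition is dependency-preserving.

none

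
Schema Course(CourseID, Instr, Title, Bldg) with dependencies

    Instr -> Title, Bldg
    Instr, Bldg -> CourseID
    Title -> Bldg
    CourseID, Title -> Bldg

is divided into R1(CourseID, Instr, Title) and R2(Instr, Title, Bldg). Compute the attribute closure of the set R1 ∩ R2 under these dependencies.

CourseID, Instr, Title, Bldg

R1 ∩ R2 = {Instr, Title}.
Instr → Title, Bldg applies, adding Bldg
Instr, Bldg → CourseID applies, adding CourseID
Closure: {CourseID, Instr, Title, Bldg}.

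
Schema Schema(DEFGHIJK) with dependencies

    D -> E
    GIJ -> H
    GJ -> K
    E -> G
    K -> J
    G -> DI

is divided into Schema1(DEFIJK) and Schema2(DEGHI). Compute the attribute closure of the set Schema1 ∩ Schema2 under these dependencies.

DEGI

Schema1 ∩ Schema2 = {DEI}.
E → G applies, adding G
Closure: {DEGI}.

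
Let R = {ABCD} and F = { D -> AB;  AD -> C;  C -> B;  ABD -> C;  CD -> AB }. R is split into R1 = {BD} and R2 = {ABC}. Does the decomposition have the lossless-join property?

Common attributes: R1 ∩ R2 = {B}.
No dependency enlarges {B}, so (B)⁺ = {B}.
The closure contains neither all of R1 = {BD} nor all of R2 = {ABC}, so the common attributes are not a superkey of either fragment. The join is lossy.

No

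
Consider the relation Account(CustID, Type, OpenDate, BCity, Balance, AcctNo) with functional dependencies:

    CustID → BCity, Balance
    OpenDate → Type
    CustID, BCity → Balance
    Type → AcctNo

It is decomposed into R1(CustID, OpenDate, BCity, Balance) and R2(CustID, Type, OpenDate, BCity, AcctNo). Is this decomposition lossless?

Common attributes: R1 ∩ R2 = {CustID, OpenDate, BCity}.
Closure of {CustID, OpenDate, BCity}: CustID → BCity, Balance applies, adding Balance; OpenDate → Type applies, adding Type; Type → AcctNo applies, adding AcctNo. So (CustID, OpenDate, BCity)⁺ = {CustID, Type, OpenDate, BCity, Balance, AcctNo}.
This closure contains every attribute of R1, so R1 ∩ R2 → R1. The join is lossless.

Yes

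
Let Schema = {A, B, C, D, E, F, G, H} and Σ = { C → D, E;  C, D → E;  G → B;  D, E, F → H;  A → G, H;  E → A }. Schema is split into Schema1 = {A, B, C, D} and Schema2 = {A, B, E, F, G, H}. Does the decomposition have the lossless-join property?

Common attributes: Schema1 ∩ Schema2 = {A, B}.
Closure of {A, B}: A → G, H applies, adding G, H. So (A, B)⁺ = {A, B, G, H}.
The closure contains neither all of Schema1 = {A, B, C, D} nor all of Schema2 = {A, B, E, F, G, H}, so the common attributes are not a superkey of either fragment. The join is lossy.

No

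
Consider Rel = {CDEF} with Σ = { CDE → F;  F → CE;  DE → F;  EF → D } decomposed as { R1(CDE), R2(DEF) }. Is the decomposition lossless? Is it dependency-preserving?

Lossless test: (DE)⁺ = {CDEF}, which contains all of one fragment — lossless.
Dependency preservation: CDE → F; F → CE are not contained in any single fragment, but the restricted closure of each left-hand side across the fragments still reaches the right-hand side; the remaining FDs each lie inside some fragment. All dependencies are preserved.

lossless and dependency-preserving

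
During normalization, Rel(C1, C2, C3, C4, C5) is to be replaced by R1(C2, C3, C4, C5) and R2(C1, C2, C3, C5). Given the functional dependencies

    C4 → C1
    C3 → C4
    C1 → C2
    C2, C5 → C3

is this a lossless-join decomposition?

Yes

Common attributes: R1 ∩ R2 = {C2, C3, C5}.
Closure of {C2, C3, C5}: C3 → C4 applies, adding C4; C4 → C1 applies, adding C1. So (C2, C3, C5)⁺ = {C1, C2, C3, C4, C5}.
This closure contains every attribute of R1, so R1 ∩ R2 → R1. The join is lossless.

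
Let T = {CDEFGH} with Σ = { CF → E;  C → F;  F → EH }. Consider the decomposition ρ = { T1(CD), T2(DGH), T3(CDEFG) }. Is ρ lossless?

No

Chase test. Columns are CDEFGH; row i has aⱼ where attribute j ∈ Ti, else bᵢⱼ.
Initial tableau (one row per fragment):
  row 1: a1 a2 b13 b14 b15 b16
  row 2: b21 a2 b23 b24 a5 a6
  row 3: a1 a2 a3 a4 a5 b36
Rows 1 and 3 agree on C; apply C→F and equate their F entries.
Rows 1 and 3 agree on F; apply F→EH and equate their EH entries.
No row becomes fully distinguished — the join is lossy.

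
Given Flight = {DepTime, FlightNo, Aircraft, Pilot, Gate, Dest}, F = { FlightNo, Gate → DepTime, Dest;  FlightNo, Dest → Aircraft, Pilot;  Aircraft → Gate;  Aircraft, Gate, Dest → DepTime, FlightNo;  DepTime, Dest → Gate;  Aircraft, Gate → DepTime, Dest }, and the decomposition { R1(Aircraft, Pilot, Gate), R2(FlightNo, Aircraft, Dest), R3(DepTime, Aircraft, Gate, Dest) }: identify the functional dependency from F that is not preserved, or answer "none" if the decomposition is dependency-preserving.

Check FlightNo, Gate → DepTime, Dest: no single fragment contains all of {DepTime, FlightNo, Gate, Dest}, and the restricted closure of {FlightNo, Gate} across the fragments never reaches {DepTime, Dest}.
FlightNo, Dest → Aircraft, Pilot is preserved.
Aircraft → Gate is preserved.
Aircraft, Gate, Dest → DepTime, FlightNo is preserved.
DepTime, Dest → Gate is preserved.
Aircraft, Gate → DepTime, Dest is preserved.

FlightNo, Gate → DepTime, Dest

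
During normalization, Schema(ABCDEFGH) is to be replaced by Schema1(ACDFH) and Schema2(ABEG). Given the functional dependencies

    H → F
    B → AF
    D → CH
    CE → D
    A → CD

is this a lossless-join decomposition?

Yes

Common attributes: Schema1 ∩ Schema2 = {A}.
Closure of {A}: A → CD applies, adding CD; D → CH applies, adding H; H → F applies, adding F. So (A)⁺ = {ACDFH}.
This closure contains every attribute of Schema1, so Schema1 ∩ Schema2 → Schema1. The join is lossless.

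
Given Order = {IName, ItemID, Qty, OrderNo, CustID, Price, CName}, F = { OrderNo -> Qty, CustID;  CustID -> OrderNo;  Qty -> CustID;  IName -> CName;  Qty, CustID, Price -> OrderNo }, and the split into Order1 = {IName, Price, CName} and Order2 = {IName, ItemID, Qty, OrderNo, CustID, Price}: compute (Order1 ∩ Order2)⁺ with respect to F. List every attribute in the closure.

IName, Price, CName

Order1 ∩ Order2 = {IName, Price}.
IName → CName applies, adding CName
Closure: {IName, Price, CName}.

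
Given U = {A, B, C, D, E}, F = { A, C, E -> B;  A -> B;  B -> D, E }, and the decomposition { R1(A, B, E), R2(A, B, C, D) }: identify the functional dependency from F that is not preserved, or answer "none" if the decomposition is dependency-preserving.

A, C, E → B: restricted closure across fragments reaches B.
A → B lies within R1.
B → D, E: restricted closure across fragments reaches D, E.
Every dependency is enforceable on the fragments, so the decomposition is dependency-preserving.

none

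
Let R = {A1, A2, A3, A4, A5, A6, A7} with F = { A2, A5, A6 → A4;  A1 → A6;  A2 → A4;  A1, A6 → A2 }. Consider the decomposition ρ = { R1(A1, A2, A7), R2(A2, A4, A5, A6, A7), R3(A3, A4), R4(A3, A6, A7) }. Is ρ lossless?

Chase test. Columns are A1, A2, A3, A4, A5, A6, A7; row i has aⱼ where attribute j ∈ Ri, else bᵢⱼ.
Initial tableau (one row per fragment):
  row 1: a1 a2 b13 b14 b15 b16 a7
  row 2: b21 a2 b23 a4 a5 a6 a7
  row 3: b31 b32 a3 a4 b35 b36 b37
  row 4: b41 b42 a3 b44 b45 a6 a7
Rows 1 and 2 agree on A2; apply A2→A4 and equate their A4 entries.
No row becomes fully distinguished — the join is lossy.

No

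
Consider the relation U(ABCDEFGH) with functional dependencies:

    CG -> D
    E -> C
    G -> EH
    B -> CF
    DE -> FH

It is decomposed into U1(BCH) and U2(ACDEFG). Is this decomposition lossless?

No

Common attributes: U1 ∩ U2 = {C}.
No dependency enlarges {C}, so (C)⁺ = {C}.
The closure contains neither all of U1 = {BCH} nor all of U2 = {ACDEFG}, so the common attributes are not a superkey of either fragment. The join is lossy.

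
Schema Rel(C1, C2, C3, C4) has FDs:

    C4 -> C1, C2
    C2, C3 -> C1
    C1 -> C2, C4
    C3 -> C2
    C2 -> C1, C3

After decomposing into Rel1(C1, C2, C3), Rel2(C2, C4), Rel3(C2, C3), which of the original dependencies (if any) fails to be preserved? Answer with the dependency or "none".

C4 → C1, C2: restricted closure across fragments reaches C1, C2.
C2, C3 → C1 lies within Rel1.
C1 → C2, C4: restricted closure across fragments reaches C2, C4.
C3 → C2 lies within Rel1.
C2 → C1, C3 lies within Rel1.
Every dependency is enforceable on the fragments, so the decomposition is dependency-preserving.

none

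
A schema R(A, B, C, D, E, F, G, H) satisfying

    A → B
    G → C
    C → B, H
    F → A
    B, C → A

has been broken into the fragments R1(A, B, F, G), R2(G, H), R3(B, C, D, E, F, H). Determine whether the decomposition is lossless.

No

Chase test. Columns are A, B, C, D, E, F, G, H; row i has aⱼ where attribute j ∈ Ri, else bᵢⱼ.
Initial tableau (one row per fragment):
  row 1: a1 a2 b13 b14 b15 a6 a7 b18
  row 2: b21 b22 b23 b24 b25 b26 a7 a8
  row 3: b31 a2 a3 a4 a5 a6 b37 a8
Rows 1 and 2 agree on G; apply G→C and equate their C entries.
Rows 1 and 2 agree on C; apply C→B, H and equate their B, H entries.
Rows 1 and 3 agree on F; apply F→A and equate their A entries.
Rows 1 and 2 agree on B, C; apply B, C→A and equate their A entries.
No row becomes fully distinguished — the join is lossy.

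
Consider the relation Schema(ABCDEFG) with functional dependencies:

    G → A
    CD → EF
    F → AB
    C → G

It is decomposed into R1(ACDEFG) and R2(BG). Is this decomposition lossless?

Common attributes: R1 ∩ R2 = {G}.
Closure of {G}: G → A applies, adding A. So (G)⁺ = {AG}.
The closure contains neither all of R1 = {ACDEFG} nor all of R2 = {BG}, so the common attributes are not a superkey of either fragment. The join is lossy.

No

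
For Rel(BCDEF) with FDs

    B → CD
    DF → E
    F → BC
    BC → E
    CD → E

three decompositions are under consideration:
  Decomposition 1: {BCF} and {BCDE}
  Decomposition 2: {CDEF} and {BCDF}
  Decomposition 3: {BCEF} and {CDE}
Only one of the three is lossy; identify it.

Decomposition 3

Decomposition 1: common = {BC}, closure = {BCDE} → lossless.
Decomposition 2: common = {CDF}, closure = {BCDEF} → lossless.
Decomposition 3: common = {CE}, closure = {CE} → lossy.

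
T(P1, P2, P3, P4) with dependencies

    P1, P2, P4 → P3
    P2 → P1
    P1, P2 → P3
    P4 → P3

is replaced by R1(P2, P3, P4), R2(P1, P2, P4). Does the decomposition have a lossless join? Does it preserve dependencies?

Lossless test: (P2, P4)⁺ = {P1, P2, P3, P4}, which contains all of one fragment — lossless.
Dependency preservation: P1, P2, P4 → P3; P1, P2 → P3 are not contained in any single fragment, but the restricted closure of each left-hand side across the fragments still reaches the right-hand side; the remaining FDs each lie inside some fragment. All dependencies are preserved.

lossless and dependency-preserving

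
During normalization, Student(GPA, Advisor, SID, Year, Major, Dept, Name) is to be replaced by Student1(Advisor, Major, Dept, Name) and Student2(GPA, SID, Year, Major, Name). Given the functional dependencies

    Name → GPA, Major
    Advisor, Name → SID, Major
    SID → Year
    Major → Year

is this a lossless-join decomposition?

Common attributes: Student1 ∩ Student2 = {Major, Name}.
Closure of {Major, Name}: Name → GPA, Major applies, adding GPA; Major → Year applies, adding Year. So (Major, Name)⁺ = {GPA, Year, Major, Name}.
The closure contains neither all of Student1 = {Advisor, Major, Dept, Name} nor all of Student2 = {GPA, SID, Year, Major, Name}, so the common attributes are not a superkey of either fragment. The join is lossy.

No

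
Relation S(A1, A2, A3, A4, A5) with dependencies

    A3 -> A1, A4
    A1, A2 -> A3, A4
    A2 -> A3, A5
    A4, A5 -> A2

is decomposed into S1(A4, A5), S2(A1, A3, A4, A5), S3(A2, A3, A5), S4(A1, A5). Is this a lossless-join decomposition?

Chase test. Columns are A1, A2, A3, A4, A5; row i has aⱼ where attribute j ∈ Si, else bᵢⱼ.
Initial tableau (one row per fragment):
  row 1: b11 b12 b13 a4 a5
  row 2: a1 b22 a3 a4 a5
  row 3: b31 a2 a3 b34 a5
  row 4: a1 b42 b43 b44 a5
Rows 2 and 3 agree on A3; apply A3→A1, A4 and equate their A1, A4 entries.
Rows 1 and 2 agree on A4, A5; apply A4, A5→A2 and equate their A2 entries.
Rows 1 and 3 agree on A4, A5; apply A4, A5→A2 and equate their A2 entries.
Rows 1 and 2 agree on A2; apply A2→A3, A5 and equate their A3, A5 entries.
Rows 1 and 2 agree on A3; apply A3→A1, A4 and equate their A1, A4 entries.
Row 1 is now all distinguished symbols — the join is lossless.

Yes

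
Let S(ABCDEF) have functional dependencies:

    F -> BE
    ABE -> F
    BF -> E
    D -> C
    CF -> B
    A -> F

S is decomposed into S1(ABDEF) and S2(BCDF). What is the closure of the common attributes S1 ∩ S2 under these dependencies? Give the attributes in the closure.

BCDEF

S1 ∩ S2 = {BDF}.
F → BE applies, adding E
D → C applies, adding C
Closure: {BCDEF}.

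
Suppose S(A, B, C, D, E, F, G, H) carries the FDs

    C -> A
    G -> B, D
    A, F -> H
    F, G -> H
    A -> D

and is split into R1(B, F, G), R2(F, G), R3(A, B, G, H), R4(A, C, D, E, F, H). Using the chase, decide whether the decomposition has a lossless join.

Chase test. Columns are A, B, C, D, E, F, G, H; row i has aⱼ where attribute j ∈ Ri, else bᵢⱼ.
Initial tableau (one row per fragment):
  row 1: b11 a2 b13 b14 b15 a6 a7 b18
  row 2: b21 b22 b23 b24 b25 a6 a7 b28
  row 3: a1 a2 b33 b34 b35 b36 a7 a8
  row 4: a1 b42 a3 a4 a5 a6 b47 a8
Rows 1 and 2 agree on G; apply G→B, D and equate their B, D entries.
Rows 1 and 3 agree on G; apply G→B, D and equate their B, D entries.
Rows 1 and 2 agree on F, G; apply F, G→H and equate their H entries.
Rows 3 and 4 agree on A; apply A→D and equate their D entries.
No row becomes fully distinguished — the join is lossy.

No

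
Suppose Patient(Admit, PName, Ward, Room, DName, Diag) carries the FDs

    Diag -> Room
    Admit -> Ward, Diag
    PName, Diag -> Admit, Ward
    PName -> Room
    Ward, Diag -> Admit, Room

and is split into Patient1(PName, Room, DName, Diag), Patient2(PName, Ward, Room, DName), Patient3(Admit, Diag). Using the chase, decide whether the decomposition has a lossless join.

Chase test. Columns are Admit, PName, Ward, Room, DName, Diag; row i has aⱼ where attribute j ∈ Patienti, else bᵢⱼ.
Initial tableau (one row per fragment):
  row 1: b11 a2 b13 a4 a5 a6
  row 2: b21 a2 a3 a4 a5 b26
  row 3: a1 b32 b33 b34 b35 a6
Rows 1 and 3 agree on Diag; apply Diag→Room and equate their Room entries.
No row becomes fully distinguished — the join is lossy.

No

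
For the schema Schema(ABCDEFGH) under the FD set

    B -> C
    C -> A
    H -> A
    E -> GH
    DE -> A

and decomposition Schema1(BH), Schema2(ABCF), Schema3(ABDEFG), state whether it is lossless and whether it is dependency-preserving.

lossy and not dependency-preserving

Lossless test (chase): Rows 1 and 2 agree on B; apply B→C and equate their C entries. Rows 1 and 3 agree on B; apply B→C and equate their C entries. Rows 1 and 2 agree on C; apply C→A and equate their A entries. No row becomes fully distinguished — the join is lossy.
Dependency preservation: the restricted closure of {H} across the fragments never reaches {A}, so H → A cannot be enforced without a join — not preserved.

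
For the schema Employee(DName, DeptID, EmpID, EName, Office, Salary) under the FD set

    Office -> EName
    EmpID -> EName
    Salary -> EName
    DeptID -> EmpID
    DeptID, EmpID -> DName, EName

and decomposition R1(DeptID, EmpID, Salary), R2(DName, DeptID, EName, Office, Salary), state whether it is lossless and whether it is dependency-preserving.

Lossless test: (DeptID, Salary)⁺ = {DName, DeptID, EmpID, EName, Salary}, which contains all of one fragment — lossless.
Dependency preservation: the restricted closure of {EmpID} across the fragments never reaches {EName}, so EmpID → EName cannot be enforced without a join — not preserved.

lossless but not dependency-preserving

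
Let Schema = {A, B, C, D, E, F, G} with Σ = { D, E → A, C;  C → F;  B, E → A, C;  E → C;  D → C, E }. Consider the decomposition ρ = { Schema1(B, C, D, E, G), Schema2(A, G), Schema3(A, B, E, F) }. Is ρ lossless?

Chase test. Columns are A, B, C, D, E, F, G; row i has aⱼ where attribute j ∈ Schemai, else bᵢⱼ.
Initial tableau (one row per fragment):
  row 1: b11 a2 a3 a4 a5 b16 a7
  row 2: a1 b22 b23 b24 b25 b26 a7
  row 3: a1 a2 b33 b34 a5 a6 b37
Rows 1 and 3 agree on B, E; apply B, E→A, C and equate their A, C entries.
Rows 1 and 3 agree on C; apply C→F and equate their F entries.
Row 1 is now all distinguished symbols — the join is lossless.

Yes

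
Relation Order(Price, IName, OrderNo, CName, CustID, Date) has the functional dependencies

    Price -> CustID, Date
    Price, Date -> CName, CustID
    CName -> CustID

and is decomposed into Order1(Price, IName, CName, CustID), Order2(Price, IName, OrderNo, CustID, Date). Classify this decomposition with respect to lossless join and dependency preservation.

lossless and dependency-preserving

Lossless test: (Price, IName, CustID)⁺ = {Price, IName, CName, CustID, Date}, which contains all of one fragment — lossless.
Dependency preservation: Price, Date → CName, CustID is not contained in any single fragment, but the restricted closure of its left-hand side across the fragments still reaches the right-hand side; the remaining FDs each lie inside some fragment. All dependencies are preserved.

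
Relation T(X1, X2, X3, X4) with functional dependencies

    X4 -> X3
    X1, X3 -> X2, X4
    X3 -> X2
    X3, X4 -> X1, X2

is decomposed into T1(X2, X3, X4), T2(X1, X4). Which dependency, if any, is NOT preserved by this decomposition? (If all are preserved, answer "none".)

Check X1, X3 → X2, X4: no single fragment contains all of {X1, X2, X3, X4}, and the restricted closure of {X1, X3} across the fragments never reaches {X2, X4}.
X4 → X3 is preserved.
X3 → X2 is preserved.
X3, X4 → X1, X2 is preserved.

X1, X3 -> X2, X4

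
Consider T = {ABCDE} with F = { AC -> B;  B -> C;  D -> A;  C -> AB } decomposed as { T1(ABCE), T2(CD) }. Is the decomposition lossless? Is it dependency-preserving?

Lossless test: (C)⁺ = {ABC}, which is a superkey of neither fragment — lossy.
Dependency preservation: the restricted closure of {D} across the fragments never reaches {A}, so D → A cannot be enforced without a join — not preserved.

lossy and not dependency-preserving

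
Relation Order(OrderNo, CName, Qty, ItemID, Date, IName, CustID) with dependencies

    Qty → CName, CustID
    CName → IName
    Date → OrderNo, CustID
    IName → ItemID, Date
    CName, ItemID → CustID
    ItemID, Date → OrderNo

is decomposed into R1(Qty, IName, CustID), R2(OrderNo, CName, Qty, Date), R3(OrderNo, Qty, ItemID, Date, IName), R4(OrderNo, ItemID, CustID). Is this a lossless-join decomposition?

Yes

Chase test. Columns are OrderNo, CName, Qty, ItemID, Date, IName, CustID; row i has aⱼ where attribute j ∈ Ri, else bᵢⱼ.
Initial tableau (one row per fragment):
  row 1: b11 b12 a3 b14 b15 a6 a7
  row 2: a1 a2 a3 b24 a5 b26 b27
  row 3: a1 b32 a3 a4 a5 a6 b37
  row 4: a1 b42 b43 a4 b45 b46 a7
Rows 1 and 2 agree on Qty; apply Qty→CName, CustID and equate their CName, CustID entries.
Rows 1 and 3 agree on Qty; apply Qty→CName, CustID and equate their CName, CustID entries.
Rows 1 and 2 agree on CName; apply CName→IName and equate their IName entries.
Rows 1 and 2 agree on IName; apply IName→ItemID, Date and equate their ItemID, Date entries.
Rows 1 and 3 agree on IName; apply IName→ItemID, Date and equate their ItemID, Date entries.
Rows 1 and 2 agree on ItemID, Date; apply ItemID, Date→OrderNo and equate their OrderNo entries.
Row 1 is now all distinguished symbols — the join is lossless.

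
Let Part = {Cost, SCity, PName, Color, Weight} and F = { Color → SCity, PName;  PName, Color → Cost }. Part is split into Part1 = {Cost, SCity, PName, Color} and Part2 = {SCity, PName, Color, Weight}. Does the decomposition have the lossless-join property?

Common attributes: Part1 ∩ Part2 = {SCity, PName, Color}.
Closure of {SCity, PName, Color}: PName, Color → Cost applies, adding Cost. So (SCity, PName, Color)⁺ = {Cost, SCity, PName, Color}.
This closure contains every attribute of Part1, so Part1 ∩ Part2 → Part1. The join is lossless.

Yes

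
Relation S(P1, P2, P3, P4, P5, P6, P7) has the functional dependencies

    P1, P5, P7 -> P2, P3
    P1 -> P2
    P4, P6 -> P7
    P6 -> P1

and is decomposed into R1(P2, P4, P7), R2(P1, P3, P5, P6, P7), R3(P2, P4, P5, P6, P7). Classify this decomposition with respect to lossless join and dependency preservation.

lossless but not dependency-preserving

Lossless test (chase): Rows 2 and 3 agree on P6; apply P6→P1 and equate their P1 entries. Rows 2 and 3 agree on P1, P5, P7; apply P1, P5, P7→P2, P3 and equate their P2, P3 entries. Row 3 is now all distinguished symbols — the join is lossless.
Dependency preservation: the restricted closure of {P1, P5, P7} across the fragments never reaches {P2, P3}, so P1, P5, P7 → P2, P3 cannot be enforced without a join — not preserved.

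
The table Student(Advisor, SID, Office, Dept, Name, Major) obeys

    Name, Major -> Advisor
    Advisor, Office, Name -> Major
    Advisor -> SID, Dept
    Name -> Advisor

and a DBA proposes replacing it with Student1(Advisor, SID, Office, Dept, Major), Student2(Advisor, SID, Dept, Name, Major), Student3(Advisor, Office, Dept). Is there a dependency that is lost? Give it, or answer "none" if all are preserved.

Advisor, Office, Name -> Major

Check Advisor, Office, Name → Major: no single fragment contains all of {Advisor, Office, Name, Major}, and the restricted closure of {Advisor, Office, Name} across the fragments never reaches {Major}.
Name, Major → Advisor is preserved.
Advisor → SID, Dept is preserved.
Name → Advisor is preserved.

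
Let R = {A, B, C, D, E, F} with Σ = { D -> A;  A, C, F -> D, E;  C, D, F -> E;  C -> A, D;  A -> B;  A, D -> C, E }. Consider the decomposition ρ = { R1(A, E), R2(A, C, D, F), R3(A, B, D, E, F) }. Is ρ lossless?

Yes

Chase test. Columns are A, B, C, D, E, F; row i has aⱼ where attribute j ∈ Ri, else bᵢⱼ.
Initial tableau (one row per fragment):
  row 1: a1 b12 b13 b14 a5 b16
  row 2: a1 b22 a3 a4 b25 a6
  row 3: a1 a2 b33 a4 a5 a6
Rows 1 and 2 agree on A; apply A→B and equate their B entries.
Rows 1 and 3 agree on A; apply A→B and equate their B entries.
Rows 2 and 3 agree on A, D; apply A, D→C, E and equate their C, E entries.
Row 2 is now all distinguished symbols — the join is lossless.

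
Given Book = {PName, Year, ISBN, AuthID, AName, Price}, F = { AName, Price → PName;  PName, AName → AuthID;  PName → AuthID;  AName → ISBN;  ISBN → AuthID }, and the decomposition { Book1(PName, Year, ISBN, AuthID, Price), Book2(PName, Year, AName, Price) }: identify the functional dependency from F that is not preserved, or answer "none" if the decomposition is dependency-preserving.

AName → ISBN

Check AName → ISBN: no single fragment contains all of {ISBN, AName}, and the restricted closure of {AName} across the fragments never reaches {ISBN}.
AName, Price → PName is preserved.
PName, AName → AuthID is preserved.
PName → AuthID is preserved.
ISBN → AuthID is preserved.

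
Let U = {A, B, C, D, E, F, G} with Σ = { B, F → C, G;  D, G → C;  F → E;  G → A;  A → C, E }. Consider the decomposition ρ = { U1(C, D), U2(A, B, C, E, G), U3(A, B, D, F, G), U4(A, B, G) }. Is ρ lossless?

Yes

Chase test. Columns are A, B, C, D, E, F, G; row i has aⱼ where attribute j ∈ Ui, else bᵢⱼ.
Initial tableau (one row per fragment):
  row 1: b11 b12 a3 a4 b15 b16 b17
  row 2: a1 a2 a3 b24 a5 b26 a7
  row 3: a1 a2 b33 a4 b35 a6 a7
  row 4: a1 a2 b43 b44 b45 b46 a7
Rows 2 and 3 agree on A; apply A→C, E and equate their C, E entries.
Rows 2 and 4 agree on A; apply A→C, E and equate their C, E entries.
Row 3 is now all distinguished symbols — the join is lossless.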